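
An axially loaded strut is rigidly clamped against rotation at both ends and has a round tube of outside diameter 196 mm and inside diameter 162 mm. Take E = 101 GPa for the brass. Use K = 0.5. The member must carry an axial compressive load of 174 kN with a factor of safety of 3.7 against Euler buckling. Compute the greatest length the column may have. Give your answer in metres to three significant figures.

d_o = 196 mm, d_i = 162 mm
I = π(d_o⁴ − d_i⁴)/64 = π(196⁴ − 162.0⁴)/64 = 3.863×10^7 mm⁴
I = 3.863×10^-5 m⁴
Required critical load P_cr = n·P = 3.7 × 174 = 643.8 kN = 6.438×10^5 N
From P_cr = π²EI/(K·L)²:  L = (1/K)·√(π²EI/P_cr) = (1/0.5)·√(π²×1.01×10^11×3.863×10^-5/6.438×10^5)
L = 15.5 m

L_max ≈ 15.5 m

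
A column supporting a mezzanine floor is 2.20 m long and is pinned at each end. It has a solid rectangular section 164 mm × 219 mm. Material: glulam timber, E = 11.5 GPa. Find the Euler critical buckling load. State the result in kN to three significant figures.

P_cr ≈ 1890 kN

Buckling occurs about the weak axis: I_min = h·b³/12 with b = 164 mm (the shorter side).
I_min = 219×164³/12 = 8.050×10^7 mm⁴
I = 8.050×10^7 mm⁴ = 8.050×10^-5 m⁴
Effective length L_e = K·L = 1 × 2.20 = 2.200 m
P_cr = π²EI / L_e² = π² × 11.5×10⁹ × 8.050×10^-5 / 2.200² = 1.888×10^6 N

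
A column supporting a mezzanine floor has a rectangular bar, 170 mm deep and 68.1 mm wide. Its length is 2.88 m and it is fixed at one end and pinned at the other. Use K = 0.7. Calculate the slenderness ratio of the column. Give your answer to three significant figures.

For a rectangle r_min = b/√12 = 68.1/√12 = 19.66 mm
L_e = K·L = 0.7 × 2.88 m = 2.016 m = 2016.0 mm
λ = L_e / r_min = 2016.0 / 19.66 = 103

λ ≈ 103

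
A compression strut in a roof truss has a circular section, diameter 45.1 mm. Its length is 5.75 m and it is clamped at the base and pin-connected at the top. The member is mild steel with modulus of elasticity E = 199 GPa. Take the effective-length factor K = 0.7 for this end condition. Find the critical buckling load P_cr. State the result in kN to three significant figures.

P_cr ≈ 24.6 kN

I = πd⁴/64 = π×45.1⁴/64 = 2.031×10^5 mm⁴
I = 2.031×10^5 mm⁴ = 2.031×10^-7 m⁴
Effective length L_e = K·L = 0.7 × 5.75 = 4.025 m
P_cr = π²EI / L_e² = π² × 199×10⁹ × 2.031×10^-7 / 4.025² = 2.462×10^4 N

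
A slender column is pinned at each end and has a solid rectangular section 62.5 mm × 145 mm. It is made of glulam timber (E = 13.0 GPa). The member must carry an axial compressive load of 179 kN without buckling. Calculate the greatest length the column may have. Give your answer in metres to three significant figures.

L_max ≈ 1.45 m

Buckling occurs about the weak axis: I_min = h·b³/12 with b = 62.5 mm (the shorter side).
I_min = 145×62.5³/12 = 2.950×10^6 mm⁴
I = 2.950×10^-6 m⁴
At the buckling limit P_cr = P = 1.790×10^5 N
From P_cr = π²EI/(K·L)²:  L = (1/K)·√(π²EI/P_cr) = (1/1)·√(π²×1.30×10^10×2.950×10^-6/1.790×10^5)
L = 1.45 m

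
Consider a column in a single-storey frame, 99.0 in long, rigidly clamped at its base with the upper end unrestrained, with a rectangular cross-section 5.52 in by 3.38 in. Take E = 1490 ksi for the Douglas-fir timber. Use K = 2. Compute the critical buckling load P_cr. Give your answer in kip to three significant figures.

P_cr ≈ 6.66 kip

Buckling occurs about the weak axis: I_min = h·b³/12 with b = 3.38 in (the shorter side).
I_min = 5.52×3.38³/12 = 17.76 in⁴
Effective length L_e = K·L = 2 × 99.0 = 198.0 in
P_cr = π²EI / L_e² = π² × 1490×10³ × 17.76 / 198.0² = 6.663×10^3 lb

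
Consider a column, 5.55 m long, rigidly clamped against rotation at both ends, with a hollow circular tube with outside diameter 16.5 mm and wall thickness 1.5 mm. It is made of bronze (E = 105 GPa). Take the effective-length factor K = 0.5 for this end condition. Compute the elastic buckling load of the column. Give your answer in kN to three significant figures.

Inner diameter d_i = 16.5 − 2×1.5 = 13.50 mm
I = π(d_o⁴ − d_i⁴)/64 = π(16.5⁴ − 13.50⁴)/64 = 2.008×10^3 mm⁴
I = 2.008×10^3 mm⁴ = 2.008×10^-9 m⁴
Effective length L_e = K·L = 0.5 × 5.55 = 2.775 m
P_cr = π²EI / L_e² = π² × 105×10⁹ × 2.008×10^-9 / 2.775² = 270.2 N

P_cr ≈ 0.270 kN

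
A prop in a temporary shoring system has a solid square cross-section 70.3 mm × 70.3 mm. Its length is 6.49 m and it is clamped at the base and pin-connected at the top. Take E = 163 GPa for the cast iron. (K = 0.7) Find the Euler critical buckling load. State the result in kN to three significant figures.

P_cr ≈ 159 kN

I = a⁴/12 = 70.3⁴/12 = 2.035×10^6 mm⁴
I = 2.035×10^6 mm⁴ = 2.035×10^-6 m⁴
Effective length L_e = K·L = 0.7 × 6.49 = 4.543 m
P_cr = π²EI / L_e² = π² × 163×10⁹ × 2.035×10^-6 / 4.543² = 1.587×10^5 N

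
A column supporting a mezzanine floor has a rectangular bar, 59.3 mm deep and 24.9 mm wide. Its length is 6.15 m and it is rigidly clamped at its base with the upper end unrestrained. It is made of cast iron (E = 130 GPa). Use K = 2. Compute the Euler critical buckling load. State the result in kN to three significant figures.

P_cr ≈ 0.647 kN

Buckling occurs about the weak axis: I_min = h·b³/12 with b = 24.9 mm (the shorter side).
I_min = 59.3×24.9³/12 = 7.629×10^4 mm⁴
I = 7.629×10^4 mm⁴ = 7.629×10^-8 m⁴
Effective length L_e = K·L = 2 × 6.15 = 12.30 m
P_cr = π²EI / L_e² = π² × 130×10⁹ × 7.629×10^-8 / 12.30² = 647.0 N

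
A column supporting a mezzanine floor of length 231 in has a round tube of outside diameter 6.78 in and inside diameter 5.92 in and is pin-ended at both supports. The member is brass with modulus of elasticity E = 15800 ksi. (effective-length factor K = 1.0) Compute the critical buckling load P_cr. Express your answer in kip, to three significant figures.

P_cr ≈ 127 kip

d_o = 6.78 in, d_i = 5.92 in
I = π(d_o⁴ − d_i⁴)/64 = π(6.78⁴ − 5.920⁴)/64 = 43.43 in⁴
Effective length L_e = K·L = 1 × 231 = 231.0 in
P_cr = π²EI / L_e² = π² × 15800×10³ × 43.43 / 231.0² = 1.269×10^5 lb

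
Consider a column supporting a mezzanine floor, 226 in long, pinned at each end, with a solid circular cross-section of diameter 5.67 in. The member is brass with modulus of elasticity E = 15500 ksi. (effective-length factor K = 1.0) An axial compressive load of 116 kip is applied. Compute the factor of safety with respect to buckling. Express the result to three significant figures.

I = πd⁴/64 = π×5.67⁴/64 = 50.73 in⁴
Effective length L_e = K·L = 1 × 226 = 226.0 in
P_cr = π²EI / L_e² = π² × 15500×10³ × 50.73 / 226.0² = 1.520×10^5 lb
Factor of safety n = P_cr / P = 151.96 / 116 = 1.31

n ≈ 1.31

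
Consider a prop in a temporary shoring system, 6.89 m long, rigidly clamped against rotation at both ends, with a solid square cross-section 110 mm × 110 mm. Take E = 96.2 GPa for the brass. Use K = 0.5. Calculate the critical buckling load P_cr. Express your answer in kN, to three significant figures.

P_cr ≈ 976 kN

I = a⁴/12 = 110⁴/12 = 1.220×10^7 mm⁴
I = 1.220×10^7 mm⁴ = 1.220×10^-5 m⁴
Effective length L_e = K·L = 0.5 × 6.89 = 3.445 m
P_cr = π²EI / L_e² = π² × 96.2×10⁹ × 1.220×10^-5 / 3.445² = 9.761×10^5 N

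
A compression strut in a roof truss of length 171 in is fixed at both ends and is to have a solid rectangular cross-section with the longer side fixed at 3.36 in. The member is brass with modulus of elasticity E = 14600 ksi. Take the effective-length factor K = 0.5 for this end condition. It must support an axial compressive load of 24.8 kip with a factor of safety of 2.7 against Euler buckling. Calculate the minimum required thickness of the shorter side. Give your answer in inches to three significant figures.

Required P_cr = n·P = 2.7 × 24.8 = 66.96 kip
L_e = K·L = 0.5 × 171 = 85.50 in
Required I = P_cr·L_e²/(π²E) = 6.696×10^4 × 85.50² / (π² × 1.46×10^7) = 3.397 in⁴
Rectangle, weak axis: I_min = h·b³/12 with h = 3.36 in fixed  ⇒  b = (12I/h)^(1/3) = 2.30 in

b ≈ 2.30 in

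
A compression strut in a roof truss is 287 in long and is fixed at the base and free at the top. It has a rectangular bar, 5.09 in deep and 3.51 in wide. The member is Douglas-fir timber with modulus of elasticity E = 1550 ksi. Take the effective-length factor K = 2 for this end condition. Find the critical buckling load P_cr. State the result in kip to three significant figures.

Buckling occurs about the weak axis: I_min = h·b³/12 with b = 3.51 in (the shorter side).
I_min = 5.09×3.51³/12 = 18.34 in⁴
Effective length L_e = K·L = 2 × 287 = 574.0 in
P_cr = π²EI / L_e² = π² × 1550×10³ × 18.34 / 574.0² = 851.7 lb

P_cr ≈ 0.852 kip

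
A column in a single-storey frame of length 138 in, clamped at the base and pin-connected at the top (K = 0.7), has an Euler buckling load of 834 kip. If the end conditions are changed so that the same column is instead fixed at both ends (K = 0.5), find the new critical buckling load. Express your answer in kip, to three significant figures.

P_cr ∝ 1/K², so P_cr,new = P_cr,old × (K_old/K_new)² = 834 × (0.7/0.5)²
= 834 × 1.960 = 1630 kip

P_cr ≈ 1630 kip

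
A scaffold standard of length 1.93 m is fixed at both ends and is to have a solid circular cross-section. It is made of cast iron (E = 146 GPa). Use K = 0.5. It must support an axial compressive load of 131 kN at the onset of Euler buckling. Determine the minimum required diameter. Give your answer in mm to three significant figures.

L_e = K·L = 0.5 × 1.93 = 0.9650 m
Required I = P_cr·L_e²/(π²E) = 1.310×10^5 × 0.9650² / (π² × 1.46×10^11) = 8.466×10^-8 m⁴
I_req = 8.466×10^4 mm⁴
Solid circle: I = πd⁴/64  ⇒  d = (64I/π)^(1/4) = (64×8.466×10^4/π)^(1/4) = 36.2 mm

d ≈ 36.2 mm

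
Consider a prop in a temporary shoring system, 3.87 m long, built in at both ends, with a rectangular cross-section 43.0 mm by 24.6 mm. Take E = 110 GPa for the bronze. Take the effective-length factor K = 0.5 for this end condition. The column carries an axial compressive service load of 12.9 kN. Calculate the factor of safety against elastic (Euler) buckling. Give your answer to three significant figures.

n ≈ 1.20

Buckling occurs about the weak axis: I_min = h·b³/12 with b = 24.6 mm (the shorter side).
I_min = 43.0×24.6³/12 = 5.334×10^4 mm⁴
I = 5.334×10^4 mm⁴ = 5.334×10^-8 m⁴
Effective length L_e = K·L = 0.5 × 3.87 = 1.935 m
P_cr = π²EI / L_e² = π² × 110×10⁹ × 5.334×10^-8 / 1.935² = 1.547×10^4 N
Factor of safety n = P_cr / P = 15.468 / 12.9 = 1.20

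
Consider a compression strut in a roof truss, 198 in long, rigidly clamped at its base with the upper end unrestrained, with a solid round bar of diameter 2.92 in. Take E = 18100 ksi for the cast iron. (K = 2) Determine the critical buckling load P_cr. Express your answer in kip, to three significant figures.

P_cr ≈ 4.07 kip

I = πd⁴/64 = π×2.92⁴/64 = 3.569 in⁴
Effective length L_e = K·L = 2 × 198 = 396.0 in
P_cr = π²EI / L_e² = π² × 18100×10³ × 3.569 / 396.0² = 4.065×10^3 lb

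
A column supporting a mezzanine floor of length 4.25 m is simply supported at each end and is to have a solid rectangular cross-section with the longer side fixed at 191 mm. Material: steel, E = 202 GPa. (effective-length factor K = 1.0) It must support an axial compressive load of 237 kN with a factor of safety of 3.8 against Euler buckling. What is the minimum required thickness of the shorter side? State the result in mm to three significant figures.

b ≈ 80.0 mm

Required P_cr = n·P = 3.8 × 237 = 900.6 kN
L_e = K·L = 1 × 4.25 = 4.250 m
Required I = P_cr·L_e²/(π²E) = 9.006×10^5 × 4.250² / (π² × 2.02×10^11) = 8.159×10^-6 m⁴
I_req = 8.159×10^6 mm⁴
Rectangle, weak axis: I_min = h·b³/12 with h = 191 mm fixed  ⇒  b = (12I/h)^(1/3) = 80.0 mm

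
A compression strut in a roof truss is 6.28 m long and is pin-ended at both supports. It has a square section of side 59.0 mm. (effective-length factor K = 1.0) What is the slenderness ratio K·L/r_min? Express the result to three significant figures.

λ ≈ 369

For a square r = a/√12 = 59.0/√12 = 17.03 mm
L_e = K·L = 1 × 6.28 m = 6.280 m = 6280.0 mm
λ = L_e / r_min = 6280.0 / 17.03 = 369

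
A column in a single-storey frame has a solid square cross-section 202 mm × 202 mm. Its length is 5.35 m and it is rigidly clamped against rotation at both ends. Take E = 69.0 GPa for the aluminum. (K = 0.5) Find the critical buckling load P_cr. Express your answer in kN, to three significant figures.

I = a⁴/12 = 202⁴/12 = 1.387×10^8 mm⁴
I = 1.387×10^8 mm⁴ = 1.387×10^-4 m⁴
Effective length L_e = K·L = 0.5 × 5.35 = 2.675 m
P_cr = π²EI / L_e² = π² × 69.0×10⁹ × 1.387×10^-4 / 2.675² = 1.320×10^7 N

P_cr ≈ 13200 kN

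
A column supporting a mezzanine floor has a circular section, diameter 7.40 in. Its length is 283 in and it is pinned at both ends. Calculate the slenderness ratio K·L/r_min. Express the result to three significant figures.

λ ≈ 153

For a solid circle r = d/4 = 7.40/4 = 1.850 in
L_e = K·L = 1 × 283 = 283.0 in
λ = L_e / r_min = 283.00 / 1.850 = 153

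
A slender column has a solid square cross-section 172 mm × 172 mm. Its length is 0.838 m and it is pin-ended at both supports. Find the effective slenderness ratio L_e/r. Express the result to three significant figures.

λ ≈ 16.9

For a square r = a/√12 = 172/√12 = 49.65 mm
L_e = K·L = 1 × 0.838 m = 0.8380 m = 838.00 mm
λ = L_e / r_min = 838.00 / 49.65 = 16.9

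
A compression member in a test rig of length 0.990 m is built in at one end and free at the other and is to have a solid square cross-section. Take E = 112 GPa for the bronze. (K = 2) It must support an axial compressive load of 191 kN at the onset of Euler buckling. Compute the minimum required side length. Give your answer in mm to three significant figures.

a ≈ 53.4 mm

L_e = K·L = 2 × 0.990 = 1.980 m
Required I = P_cr·L_e²/(π²E) = 1.910×10^5 × 1.980² / (π² × 1.12×10^11) = 6.774×10^-7 m⁴
I_req = 6.774×10^5 mm⁴
Solid square: I = a⁴/12  ⇒  a = (12I)^(1/4) = (12×6.774×10^5)^(1/4) = 53.4 mm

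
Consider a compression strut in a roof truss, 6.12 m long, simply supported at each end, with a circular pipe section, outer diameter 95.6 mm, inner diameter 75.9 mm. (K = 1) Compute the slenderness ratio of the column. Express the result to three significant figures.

λ ≈ 201

d_o = 95.6 mm, d_i = 75.9 mm
I = π(d_o⁴ − d_i⁴)/64 = π(95.6⁴ − 75.90⁴)/64 = 2.471×10^6 mm⁴
A = 2.654×10^3 mm²;  r_min = √(I/A) = √(2.471×10^6/2.654×10^3) = 30.52 mm
L_e = K·L = 1 × 6.12 m = 6.120 m = 6120.0 mm
λ = L_e / r_min = 6120.0 / 30.52 = 201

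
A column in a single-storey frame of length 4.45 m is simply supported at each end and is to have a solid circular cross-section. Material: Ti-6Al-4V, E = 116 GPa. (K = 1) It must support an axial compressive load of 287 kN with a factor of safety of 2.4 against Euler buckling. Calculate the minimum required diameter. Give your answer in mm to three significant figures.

Required P_cr = n·P = 2.4 × 287 = 688.8 kN
L_e = K·L = 1 × 4.45 = 4.450 m
Required I = P_cr·L_e²/(π²E) = 6.888×10^5 × 4.450² / (π² × 1.16×10^11) = 1.191×10^-5 m⁴
I_req = 1.191×10^7 mm⁴
Solid circle: I = πd⁴/64  ⇒  d = (64I/π)^(1/4) = (64×1.191×10^7/π)^(1/4) = 125 mm

d ≈ 125 mm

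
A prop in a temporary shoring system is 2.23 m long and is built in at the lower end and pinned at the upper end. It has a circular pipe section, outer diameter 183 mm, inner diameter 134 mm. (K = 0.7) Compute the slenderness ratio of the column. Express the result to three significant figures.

d_o = 183 mm, d_i = 134 mm
I = π(d_o⁴ − d_i⁴)/64 = π(183⁴ − 134.0⁴)/64 = 3.923×10^7 mm⁴
A = 1.220×10^4 mm²;  r_min = √(I/A) = √(3.923×10^7/1.220×10^4) = 56.70 mm
L_e = K·L = 0.7 × 2.23 m = 1.561 m = 1561.0 mm
λ = L_e / r_min = 1561.0 / 56.70 = 27.5

λ ≈ 27.5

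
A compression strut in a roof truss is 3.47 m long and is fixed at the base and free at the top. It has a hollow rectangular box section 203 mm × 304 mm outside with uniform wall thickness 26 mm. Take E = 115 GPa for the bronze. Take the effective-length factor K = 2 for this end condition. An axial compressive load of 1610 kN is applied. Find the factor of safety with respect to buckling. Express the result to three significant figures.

Inner dimensions: h_i = 304 − 2×26 = 252.0 mm, b_i = 203 − 2×26 = 151.0 mm
Weak-axis I_min = (h_o·b_o³ − h_i·b_i³)/12 with b_o = 203, b_i = 151.0 mm (shorter outer/inner sides).
I_min = (304×203³ − 252.0×151.0³)/12 = 1.396×10^8 mm⁴
I = 1.396×10^8 mm⁴ = 1.396×10^-4 m⁴
Effective length L_e = K·L = 2 × 3.47 = 6.940 m
P_cr = π²EI / L_e² = π² × 115×10⁹ × 1.396×10^-4 / 6.940² = 3.290×10^6 N
Factor of safety n = P_cr / P = 3290.3 / 1610 = 2.04

n ≈ 2.04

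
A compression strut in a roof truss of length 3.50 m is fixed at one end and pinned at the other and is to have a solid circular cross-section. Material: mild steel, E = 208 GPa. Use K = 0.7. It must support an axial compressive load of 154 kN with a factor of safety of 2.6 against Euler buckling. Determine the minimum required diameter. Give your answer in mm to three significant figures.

d ≈ 69.9 mm

Required P_cr = n·P = 2.6 × 154 = 400.4 kN
L_e = K·L = 0.7 × 3.50 = 2.450 m
Required I = P_cr·L_e²/(π²E) = 4.004×10^5 × 2.450² / (π² × 2.08×10^11) = 1.171×10^-6 m⁴
I_req = 1.171×10^6 mm⁴
Solid circle: I = πd⁴/64  ⇒  d = (64I/π)^(1/4) = (64×1.171×10^6/π)^(1/4) = 69.9 mm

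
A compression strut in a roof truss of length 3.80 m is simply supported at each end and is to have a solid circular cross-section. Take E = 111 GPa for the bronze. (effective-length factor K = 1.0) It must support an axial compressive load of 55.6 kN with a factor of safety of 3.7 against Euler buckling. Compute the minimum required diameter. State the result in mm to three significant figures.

d ≈ 86.2 mm

Required P_cr = n·P = 3.7 × 55.6 = 205.7 kN
L_e = K·L = 1 × 3.80 = 3.800 m
Required I = P_cr·L_e²/(π²E) = 2.057×10^5 × 3.800² / (π² × 1.11×10^11) = 2.712×10^-6 m⁴
I_req = 2.712×10^6 mm⁴
Solid circle: I = πd⁴/64  ⇒  d = (64I/π)^(1/4) = (64×2.712×10^6/π)^(1/4) = 86.2 mm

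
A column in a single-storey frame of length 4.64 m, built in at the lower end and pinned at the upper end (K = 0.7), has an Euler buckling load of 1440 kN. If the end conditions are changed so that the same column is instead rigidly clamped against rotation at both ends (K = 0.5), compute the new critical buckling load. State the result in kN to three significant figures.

P_cr ≈ 2820 kN

P_cr ∝ 1/K², so P_cr,new = P_cr,old × (K_old/K_new)² = 1440 × (0.7/0.5)²
= 1440 × 1.960 = 2820 kN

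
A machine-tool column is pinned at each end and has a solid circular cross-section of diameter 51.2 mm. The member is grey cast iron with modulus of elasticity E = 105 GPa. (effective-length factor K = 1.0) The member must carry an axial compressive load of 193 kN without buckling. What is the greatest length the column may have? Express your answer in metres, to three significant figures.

L_max ≈ 1.35 m

I = πd⁴/64 = π×51.2⁴/64 = 3.373×10^5 mm⁴
I = 3.373×10^-7 m⁴
At the buckling limit P_cr = P = 1.930×10^5 N
From P_cr = π²EI/(K·L)²:  L = (1/K)·√(π²EI/P_cr) = (1/1)·√(π²×1.05×10^11×3.373×10^-7/1.930×10^5)
L = 1.35 m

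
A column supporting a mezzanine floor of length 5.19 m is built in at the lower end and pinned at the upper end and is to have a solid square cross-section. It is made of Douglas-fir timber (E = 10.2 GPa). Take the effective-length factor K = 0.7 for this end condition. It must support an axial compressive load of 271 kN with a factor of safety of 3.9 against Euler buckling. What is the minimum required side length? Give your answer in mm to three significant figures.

a ≈ 202 mm

Required P_cr = n·P = 3.9 × 271 = 1057 kN
L_e = K·L = 0.7 × 5.19 = 3.633 m
Required I = P_cr·L_e²/(π²E) = 1.057×10^6 × 3.633² / (π² × 1.02×10^10) = 1.386×10^-4 m⁴
I_req = 1.386×10^8 mm⁴
Solid square: I = a⁴/12  ⇒  a = (12I)^(1/4) = (12×1.386×10^8)^(1/4) = 202 mm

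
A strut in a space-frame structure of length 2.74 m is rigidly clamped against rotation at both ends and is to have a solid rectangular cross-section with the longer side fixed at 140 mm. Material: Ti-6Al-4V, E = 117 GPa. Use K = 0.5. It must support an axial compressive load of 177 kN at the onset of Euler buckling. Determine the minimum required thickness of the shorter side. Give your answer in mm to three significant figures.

b ≈ 29.1 mm

L_e = K·L = 0.5 × 2.74 = 1.370 m
Required I = P_cr·L_e²/(π²E) = 1.770×10^5 × 1.370² / (π² × 1.17×10^11) = 2.877×10^-7 m⁴
I_req = 2.877×10^5 mm⁴
Rectangle, weak axis: I_min = h·b³/12 with h = 140 mm fixed  ⇒  b = (12I/h)^(1/3) = 29.1 mm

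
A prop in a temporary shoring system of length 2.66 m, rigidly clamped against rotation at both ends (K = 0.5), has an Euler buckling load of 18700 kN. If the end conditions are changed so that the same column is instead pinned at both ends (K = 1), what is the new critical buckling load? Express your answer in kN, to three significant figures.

P_cr ∝ 1/K², so P_cr,new = P_cr,old × (K_old/K_new)² = 18700 × (0.5/1)²
= 18700 × 0.2500 = 4680 kN

P_cr ≈ 4680 kN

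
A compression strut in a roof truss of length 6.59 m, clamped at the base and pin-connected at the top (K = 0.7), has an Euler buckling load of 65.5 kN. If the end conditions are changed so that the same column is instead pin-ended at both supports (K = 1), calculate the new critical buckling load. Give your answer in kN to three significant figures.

P_cr ≈ 32.1 kN

P_cr ∝ 1/K², so P_cr,new = P_cr,old × (K_old/K_new)² = 65.5 × (0.7/1)²
= 65.5 × 0.4900 = 32.1 kN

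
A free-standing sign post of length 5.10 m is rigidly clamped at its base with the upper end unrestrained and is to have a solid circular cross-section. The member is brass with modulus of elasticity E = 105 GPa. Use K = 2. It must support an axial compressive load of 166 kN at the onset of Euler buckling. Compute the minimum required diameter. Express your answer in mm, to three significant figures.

L_e = K·L = 2 × 5.10 = 10.20 m
Required I = P_cr·L_e²/(π²E) = 1.660×10^5 × 10.20² / (π² × 1.05×10^11) = 1.667×10^-5 m⁴
I_req = 1.667×10^7 mm⁴
Solid circle: I = πd⁴/64  ⇒  d = (64I/π)^(1/4) = (64×1.667×10^7/π)^(1/4) = 136 mm

d ≈ 136 mm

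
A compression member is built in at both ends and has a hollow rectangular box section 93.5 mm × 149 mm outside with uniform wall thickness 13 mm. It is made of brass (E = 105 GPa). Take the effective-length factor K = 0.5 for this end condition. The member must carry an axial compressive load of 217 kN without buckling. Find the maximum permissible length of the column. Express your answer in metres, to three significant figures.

Inner dimensions: h_i = 149 − 2×13 = 123.0 mm, b_i = 93.5 − 2×13 = 67.50 mm
Weak-axis I_min = (h_o·b_o³ − h_i·b_i³)/12 with b_o = 93.5, b_i = 67.50 mm (shorter outer/inner sides).
I_min = (149×93.5³ − 123.0×67.50³)/12 = 6.997×10^6 mm⁴
I = 6.997×10^-6 m⁴
At the buckling limit P_cr = P = 2.170×10^5 N
From P_cr = π²EI/(K·L)²:  L = (1/K)·√(π²EI/P_cr) = (1/0.5)·√(π²×1.05×10^11×6.997×10^-6/2.170×10^5)
L = 11.6 m

L_max ≈ 11.6 m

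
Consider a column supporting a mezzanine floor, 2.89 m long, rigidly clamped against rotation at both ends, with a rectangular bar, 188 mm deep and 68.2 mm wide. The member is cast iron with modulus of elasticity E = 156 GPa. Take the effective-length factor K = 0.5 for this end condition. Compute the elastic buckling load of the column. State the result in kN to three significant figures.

Buckling occurs about the weak axis: I_min = h·b³/12 with b = 68.2 mm (the shorter side).
I_min = 188×68.2³/12 = 4.970×10^6 mm⁴
I = 4.970×10^6 mm⁴ = 4.970×10^-6 m⁴
Effective length L_e = K·L = 0.5 × 2.89 = 1.445 m
P_cr = π²EI / L_e² = π² × 156×10⁹ × 4.970×10^-6 / 1.445² = 3.665×10^6 N

P_cr ≈ 3660 kN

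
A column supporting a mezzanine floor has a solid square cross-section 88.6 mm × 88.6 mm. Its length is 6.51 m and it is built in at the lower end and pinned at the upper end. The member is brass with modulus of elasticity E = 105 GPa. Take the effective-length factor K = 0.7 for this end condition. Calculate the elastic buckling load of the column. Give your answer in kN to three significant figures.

P_cr ≈ 256 kN

I = a⁴/12 = 88.6⁴/12 = 5.135×10^6 mm⁴
I = 5.135×10^6 mm⁴ = 5.135×10^-6 m⁴
Effective length L_e = K·L = 0.7 × 6.51 = 4.557 m
P_cr = π²EI / L_e² = π² × 105×10⁹ × 5.135×10^-6 / 4.557² = 2.563×10^5 N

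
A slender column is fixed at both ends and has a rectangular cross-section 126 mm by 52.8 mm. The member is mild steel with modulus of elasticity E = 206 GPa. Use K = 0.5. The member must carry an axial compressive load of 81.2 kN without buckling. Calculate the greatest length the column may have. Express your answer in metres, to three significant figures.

Buckling occurs about the weak axis: I_min = h·b³/12 with b = 52.8 mm (the shorter side).
I_min = 126×52.8³/12 = 1.546×10^6 mm⁴
I = 1.546×10^-6 m⁴
At the buckling limit P_cr = P = 8.120×10^4 N
From P_cr = π²EI/(K·L)²:  L = (1/K)·√(π²EI/P_cr) = (1/0.5)·√(π²×2.06×10^11×1.546×10^-6/8.120×10^4)
L = 12.4 m

L_max ≈ 12.4 m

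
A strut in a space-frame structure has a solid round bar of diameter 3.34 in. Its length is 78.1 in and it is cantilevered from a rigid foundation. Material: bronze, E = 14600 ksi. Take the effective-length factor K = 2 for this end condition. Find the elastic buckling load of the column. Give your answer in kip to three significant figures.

I = πd⁴/64 = π×3.34⁴/64 = 6.109 in⁴
Effective length L_e = K·L = 2 × 78.1 = 156.2 in
P_cr = π²EI / L_e² = π² × 14600×10³ × 6.109 / 156.2² = 3.608×10^4 lb

P_cr ≈ 36.1 kip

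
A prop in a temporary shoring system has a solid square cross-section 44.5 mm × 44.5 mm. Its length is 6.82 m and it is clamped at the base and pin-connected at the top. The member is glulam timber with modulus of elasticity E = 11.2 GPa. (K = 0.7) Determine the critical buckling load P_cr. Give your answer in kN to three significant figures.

I = a⁴/12 = 44.5⁴/12 = 3.268×10^5 mm⁴
I = 3.268×10^5 mm⁴ = 3.268×10^-7 m⁴
Effective length L_e = K·L = 0.7 × 6.82 = 4.774 m
P_cr = π²EI / L_e² = π² × 11.2×10⁹ × 3.268×10^-7 / 4.774² = 1.585×10^3 N

P_cr ≈ 1.58 kN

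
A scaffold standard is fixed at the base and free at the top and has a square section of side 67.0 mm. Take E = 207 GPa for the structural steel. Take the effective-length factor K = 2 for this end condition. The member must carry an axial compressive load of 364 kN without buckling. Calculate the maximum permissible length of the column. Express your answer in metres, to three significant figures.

I = a⁴/12 = 67.0⁴/12 = 1.679×10^6 mm⁴
I = 1.679×10^-6 m⁴
At the buckling limit P_cr = P = 3.640×10^5 N
From P_cr = π²EI/(K·L)²:  L = (1/K)·√(π²EI/P_cr) = (1/2)·√(π²×2.07×10^11×1.679×10^-6/3.640×10^5)
L = 1.54 m

L_max ≈ 1.54 m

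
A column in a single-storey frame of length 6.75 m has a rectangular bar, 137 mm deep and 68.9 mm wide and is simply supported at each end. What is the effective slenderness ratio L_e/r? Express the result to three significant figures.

λ ≈ 339

Buckling occurs about the weak axis: I_min = h·b³/12 with b = 68.9 mm (the shorter side).
I_min = 137×68.9³/12 = 3.734×10^6 mm⁴
A = 9.439×10^3 mm²;  r_min = √(I/A) = √(3.734×10^6/9.439×10^3) = 19.89 mm
L_e = K·L = 1 × 6.75 m = 6.750 m = 6750.0 mm
λ = L_e / r_min = 6750.0 / 19.89 = 339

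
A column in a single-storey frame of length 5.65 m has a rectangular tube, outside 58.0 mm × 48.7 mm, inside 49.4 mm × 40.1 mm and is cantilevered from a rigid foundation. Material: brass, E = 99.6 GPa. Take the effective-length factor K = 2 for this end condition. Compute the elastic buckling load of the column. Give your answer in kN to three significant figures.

P_cr ≈ 2.25 kN

Weak-axis I_min = (h_o·b_o³ − h_i·b_i³)/12 with b_o = 48.7, b_i = 40.10 mm (shorter outer/inner sides).
I_min = (58.0×48.7³ − 49.40×40.10³)/12 = 2.928×10^5 mm⁴
I = 2.928×10^5 mm⁴ = 2.928×10^-7 m⁴
Effective length L_e = K·L = 2 × 5.65 = 11.30 m
P_cr = π²EI / L_e² = π² × 99.6×10⁹ × 2.928×10^-7 / 11.30² = 2.254×10^3 N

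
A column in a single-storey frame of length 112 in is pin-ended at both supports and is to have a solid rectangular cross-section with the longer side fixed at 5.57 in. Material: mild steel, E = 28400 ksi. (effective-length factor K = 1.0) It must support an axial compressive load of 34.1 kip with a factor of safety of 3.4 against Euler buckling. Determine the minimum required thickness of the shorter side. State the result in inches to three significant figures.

Required P_cr = n·P = 3.4 × 34.1 = 115.9 kip
L_e = K·L = 1 × 112 = 112.0 in
Required I = P_cr·L_e²/(π²E) = 1.159×10^5 × 112.0² / (π² × 2.84×10^7) = 5.189 in⁴
Rectangle, weak axis: I_min = h·b³/12 with h = 5.57 in fixed  ⇒  b = (12I/h)^(1/3) = 2.24 in

b ≈ 2.24 in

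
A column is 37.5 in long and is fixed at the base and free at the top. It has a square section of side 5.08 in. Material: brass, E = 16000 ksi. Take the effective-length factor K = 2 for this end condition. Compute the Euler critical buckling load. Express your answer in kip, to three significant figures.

I = a⁴/12 = 5.08⁴/12 = 55.50 in⁴
Effective length L_e = K·L = 2 × 37.5 = 75.00 in
P_cr = π²EI / L_e² = π² × 16000×10³ × 55.50 / 75.00² = 1.558×10^6 lb

P_cr ≈ 1560 kip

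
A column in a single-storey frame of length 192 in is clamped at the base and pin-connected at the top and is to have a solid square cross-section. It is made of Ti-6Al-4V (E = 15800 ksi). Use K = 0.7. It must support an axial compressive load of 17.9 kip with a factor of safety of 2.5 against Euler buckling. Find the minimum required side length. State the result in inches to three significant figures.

Required P_cr = n·P = 2.5 × 17.9 = 44.75 kip
L_e = K·L = 0.7 × 192 = 134.4 in
Required I = P_cr·L_e²/(π²E) = 4.475×10^4 × 134.4² / (π² × 1.58×10^7) = 5.184 in⁴
Solid square: I = a⁴/12  ⇒  a = (12I)^(1/4) = (12×5.184)^(1/4) = 2.81 in

a ≈ 2.81 in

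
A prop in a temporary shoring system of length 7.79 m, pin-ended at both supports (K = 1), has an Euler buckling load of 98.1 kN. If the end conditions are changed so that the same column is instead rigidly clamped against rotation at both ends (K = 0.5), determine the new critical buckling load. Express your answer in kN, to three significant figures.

P_cr ∝ 1/K², so P_cr,new = P_cr,old × (K_old/K_new)² = 98.1 × (1/0.5)²
= 98.1 × 4.000 = 392 kN

P_cr ≈ 392 kN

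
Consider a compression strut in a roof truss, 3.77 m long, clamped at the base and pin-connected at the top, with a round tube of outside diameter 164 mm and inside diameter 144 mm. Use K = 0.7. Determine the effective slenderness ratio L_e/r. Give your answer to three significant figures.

λ ≈ 48.4

d_o = 164 mm, d_i = 144 mm
I = π(d_o⁴ − d_i⁴)/64 = π(164⁴ − 144.0⁴)/64 = 1.440×10^7 mm⁴
A = 4.838×10^3 mm²;  r_min = √(I/A) = √(1.440×10^7/4.838×10^3) = 54.56 mm
L_e = K·L = 0.7 × 3.77 m = 2.639 m = 2639.0 mm
λ = L_e / r_min = 2639.0 / 54.56 = 48.4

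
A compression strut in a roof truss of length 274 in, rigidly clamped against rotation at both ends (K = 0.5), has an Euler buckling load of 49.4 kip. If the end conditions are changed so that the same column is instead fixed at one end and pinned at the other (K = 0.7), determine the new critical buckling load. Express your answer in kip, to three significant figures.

P_cr ∝ 1/K², so P_cr,new = P_cr,old × (K_old/K_new)² = 49.4 × (0.5/0.7)²
= 49.4 × 0.5102 = 25.2 kip

P_cr ≈ 25.2 kip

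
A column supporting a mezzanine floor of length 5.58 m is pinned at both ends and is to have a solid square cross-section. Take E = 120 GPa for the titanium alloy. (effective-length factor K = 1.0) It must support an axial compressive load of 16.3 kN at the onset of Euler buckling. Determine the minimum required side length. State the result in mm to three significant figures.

L_e = K·L = 1 × 5.58 = 5.580 m
Required I = P_cr·L_e²/(π²E) = 1.630×10^4 × 5.580² / (π² × 1.20×10^11) = 4.285×10^-7 m⁴
I_req = 4.285×10^5 mm⁴
Solid square: I = a⁴/12  ⇒  a = (12I)^(1/4) = (12×4.285×10^5)^(1/4) = 47.6 mm

a ≈ 47.6 mm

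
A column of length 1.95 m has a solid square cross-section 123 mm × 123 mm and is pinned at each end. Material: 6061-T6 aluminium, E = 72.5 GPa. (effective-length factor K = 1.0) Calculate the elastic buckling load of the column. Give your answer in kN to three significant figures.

I = a⁴/12 = 123⁴/12 = 1.907×10^7 mm⁴
I = 1.907×10^7 mm⁴ = 1.907×10^-5 m⁴
Effective length L_e = K·L = 1 × 1.95 = 1.950 m
P_cr = π²EI / L_e² = π² × 72.5×10⁹ × 1.907×10^-5 / 1.950² = 3.589×10^6 N

P_cr ≈ 3590 kN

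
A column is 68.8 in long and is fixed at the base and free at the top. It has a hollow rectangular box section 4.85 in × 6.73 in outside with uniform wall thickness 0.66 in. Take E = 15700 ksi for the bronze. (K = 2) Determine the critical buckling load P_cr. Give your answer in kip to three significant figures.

P_cr ≈ 361 kip

Inner dimensions: h_i = 6.73 − 2×0.66 = 5.410 in, b_i = 4.85 − 2×0.66 = 3.530 in
Weak-axis I_min = (h_o·b_o³ − h_i·b_i³)/12 with b_o = 4.85, b_i = 3.530 in (shorter outer/inner sides).
I_min = (6.73×4.85³ − 5.410×3.530³)/12 = 44.15 in⁴
Effective length L_e = K·L = 2 × 68.8 = 137.6 in
P_cr = π²EI / L_e² = π² × 15700×10³ × 44.15 / 137.6² = 3.613×10^5 lb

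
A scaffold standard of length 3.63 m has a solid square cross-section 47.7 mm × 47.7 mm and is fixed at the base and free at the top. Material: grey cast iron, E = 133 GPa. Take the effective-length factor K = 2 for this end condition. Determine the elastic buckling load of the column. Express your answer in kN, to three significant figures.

I = a⁴/12 = 47.7⁴/12 = 4.314×10^5 mm⁴
I = 4.314×10^5 mm⁴ = 4.314×10^-7 m⁴
Effective length L_e = K·L = 2 × 3.63 = 7.260 m
P_cr = π²EI / L_e² = π² × 133×10⁹ × 4.314×10^-7 / 7.260² = 1.074×10^4 N

P_cr ≈ 10.7 kN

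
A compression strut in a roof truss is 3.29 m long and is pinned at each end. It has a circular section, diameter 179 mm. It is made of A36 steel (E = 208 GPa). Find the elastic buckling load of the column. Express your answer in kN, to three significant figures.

I = πd⁴/64 = π×179⁴/64 = 5.039×10^7 mm⁴
I = 5.039×10^7 mm⁴ = 5.039×10^-5 m⁴
Effective length L_e = K·L = 1 × 3.29 = 3.290 m
P_cr = π²EI / L_e² = π² × 208×10⁹ × 5.039×10^-5 / 3.290² = 9.558×10^6 N

P_cr ≈ 9560 kN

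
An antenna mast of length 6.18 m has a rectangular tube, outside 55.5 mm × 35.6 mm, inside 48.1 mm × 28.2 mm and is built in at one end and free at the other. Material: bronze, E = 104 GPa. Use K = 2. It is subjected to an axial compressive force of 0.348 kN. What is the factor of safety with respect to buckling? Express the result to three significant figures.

Weak-axis I_min = (h_o·b_o³ − h_i·b_i³)/12 with b_o = 35.6, b_i = 28.20 mm (shorter outer/inner sides).
I_min = (55.5×35.6³ − 48.10×28.20³)/12 = 1.188×10^5 mm⁴
I = 1.188×10^5 mm⁴ = 1.188×10^-7 m⁴
Effective length L_e = K·L = 2 × 6.18 = 12.36 m
P_cr = π²EI / L_e² = π² × 104×10⁹ × 1.188×10^-7 / 12.36² = 798.1 N
Factor of safety n = P_cr / P = 0.79807 / 0.348 = 2.29

n ≈ 2.29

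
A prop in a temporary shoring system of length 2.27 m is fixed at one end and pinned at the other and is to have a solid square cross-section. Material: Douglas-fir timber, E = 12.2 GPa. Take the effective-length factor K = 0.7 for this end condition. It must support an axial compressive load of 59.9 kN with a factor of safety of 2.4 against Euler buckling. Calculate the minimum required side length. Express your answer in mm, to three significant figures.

Required P_cr = n·P = 2.4 × 59.9 = 143.8 kN
L_e = K·L = 0.7 × 2.27 = 1.589 m
Required I = P_cr·L_e²/(π²E) = 1.438×10^5 × 1.589² / (π² × 1.22×10^10) = 3.015×10^-6 m⁴
I_req = 3.015×10^6 mm⁴
Solid square: I = a⁴/12  ⇒  a = (12I)^(1/4) = (12×3.015×10^6)^(1/4) = 77.6 mm

a ≈ 77.6 mm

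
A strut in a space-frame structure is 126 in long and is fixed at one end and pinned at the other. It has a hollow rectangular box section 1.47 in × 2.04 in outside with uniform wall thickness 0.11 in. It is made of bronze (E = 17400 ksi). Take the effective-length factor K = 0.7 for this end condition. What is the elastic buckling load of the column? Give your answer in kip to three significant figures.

Inner dimensions: h_i = 2.04 − 2×0.11 = 1.820 in, b_i = 1.47 − 2×0.11 = 1.250 in
Weak-axis I_min = (h_o·b_o³ − h_i·b_i³)/12 with b_o = 1.47, b_i = 1.250 in (shorter outer/inner sides).
I_min = (2.04×1.47³ − 1.820×1.250³)/12 = 0.2438 in⁴
Effective length L_e = K·L = 0.7 × 126 = 88.20 in
P_cr = π²EI / L_e² = π² × 17400×10³ × 0.2438 / 88.20² = 5.382×10^3 lb

P_cr ≈ 5.38 kip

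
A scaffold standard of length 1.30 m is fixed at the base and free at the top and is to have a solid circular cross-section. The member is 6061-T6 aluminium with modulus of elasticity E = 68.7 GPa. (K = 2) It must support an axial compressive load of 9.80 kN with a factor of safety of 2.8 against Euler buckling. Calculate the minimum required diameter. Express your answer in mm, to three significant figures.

d ≈ 48.6 mm

Required P_cr = n·P = 2.8 × 9.80 = 27.44 kN
L_e = K·L = 2 × 1.30 = 2.600 m
Required I = P_cr·L_e²/(π²E) = 2.744×10^4 × 2.600² / (π² × 6.87×10^10) = 2.736×10^-7 m⁴
I_req = 2.736×10^5 mm⁴
Solid circle: I = πd⁴/64  ⇒  d = (64I/π)^(1/4) = (64×2.736×10^5/π)^(1/4) = 48.6 mm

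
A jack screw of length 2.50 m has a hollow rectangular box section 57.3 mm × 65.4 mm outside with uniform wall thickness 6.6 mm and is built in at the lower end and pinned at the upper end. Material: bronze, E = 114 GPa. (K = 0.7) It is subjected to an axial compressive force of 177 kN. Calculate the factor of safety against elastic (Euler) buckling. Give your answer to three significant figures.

n ≈ 1.35

Inner dimensions: h_i = 65.4 − 2×6.6 = 52.20 mm, b_i = 57.3 − 2×6.6 = 44.10 mm
Weak-axis I_min = (h_o·b_o³ − h_i·b_i³)/12 with b_o = 57.3, b_i = 44.10 mm (shorter outer/inner sides).
I_min = (65.4×57.3³ − 52.20×44.10³)/12 = 6.522×10^5 mm⁴
I = 6.522×10^5 mm⁴ = 6.522×10^-7 m⁴
Effective length L_e = K·L = 0.7 × 2.50 = 1.750 m
P_cr = π²EI / L_e² = π² × 114×10⁹ × 6.522×10^-7 / 1.750² = 2.396×10^5 N
Factor of safety n = P_cr / P = 239.63 / 177 = 1.35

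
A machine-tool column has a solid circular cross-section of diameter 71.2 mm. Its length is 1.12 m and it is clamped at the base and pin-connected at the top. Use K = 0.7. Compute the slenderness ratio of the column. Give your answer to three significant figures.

I = πd⁴/64 = π×71.2⁴/64 = 1.262×10^6 mm⁴
A = 3.982×10^3 mm²;  r_min = √(I/A) = √(1.262×10^6/3.982×10^3) = 17.80 mm
L_e = K·L = 0.7 × 1.12 m = 0.7840 m = 784.00 mm
λ = L_e / r_min = 784.00 / 17.80 = 44.0

λ ≈ 44.0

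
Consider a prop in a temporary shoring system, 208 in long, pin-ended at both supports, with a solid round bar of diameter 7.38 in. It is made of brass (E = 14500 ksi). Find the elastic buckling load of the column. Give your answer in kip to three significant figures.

P_cr ≈ 482 kip

I = πd⁴/64 = π×7.38⁴/64 = 145.6 in⁴
Effective length L_e = K·L = 1 × 208 = 208.0 in
P_cr = π²EI / L_e² = π² × 14500×10³ × 145.6 / 208.0² = 4.817×10^5 lb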